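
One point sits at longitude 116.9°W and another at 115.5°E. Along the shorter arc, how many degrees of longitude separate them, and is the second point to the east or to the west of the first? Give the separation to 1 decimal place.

Raw difference: 115.5 − -116.9 = 232.4°.
Normalise into (−180°, 180°]: 232.4° − 360° = -127.6°.
Negative ⇒ the second point lies to the west; separation 127.6°.

127.6° west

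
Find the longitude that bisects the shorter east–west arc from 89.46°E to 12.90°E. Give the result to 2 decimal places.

51.18°E

Signed shortest Δλ from +89.46° to +12.90° is -76.56°.
Midpoint longitude = +89.46° + (-76.56°)/2 = +89.46° − 38.28° = +51.18°.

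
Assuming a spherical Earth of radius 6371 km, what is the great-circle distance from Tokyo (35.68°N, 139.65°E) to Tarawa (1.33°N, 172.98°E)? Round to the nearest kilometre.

Δλ = 172.98 − 139.65 = 33.33°.
Δφ = 1.33 − 35.68 = -34.35°.
a = sin²(Δφ/2) + cos φ₁ · cos φ₂ · sin²(Δλ/2) = 0.153981.
c = 2·atan2(√a, √(1−a)) = 0.80649 rad → d = 6371·c ≈ 5138.14 km.

5138 km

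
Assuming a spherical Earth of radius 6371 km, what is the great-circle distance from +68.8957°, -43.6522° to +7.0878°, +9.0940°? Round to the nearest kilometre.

Δλ = 9.0940 − -43.6522 = 52.7462°.
Δφ = 7.0878 − 68.8957 = -61.8079°.
a = sin²(Δφ/2) + cos φ₁ · cos φ₂ · sin²(Δλ/2) = 0.334293.
c = 2·atan2(√a, √(1−a)) = 1.23299 rad → d = 6371·c ≈ 7855.41 km.

7855 km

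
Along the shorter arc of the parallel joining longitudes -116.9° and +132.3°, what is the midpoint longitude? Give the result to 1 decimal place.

-172.3°

Signed shortest Δλ from -116.9° to +132.3° is -110.8°.
Midpoint longitude = -116.9° + (-110.8°)/2 = -116.9° − 55.4° = -172.3°.
(The naïve average (-116.9 + +132.3)/2 = 7.7° is on the wrong side of the globe.)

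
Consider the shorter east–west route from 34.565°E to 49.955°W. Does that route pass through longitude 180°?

Signed shortest Δλ = ((-49.955 − 34.565 + 180) mod 360) − 180 = -84.52°.
Going west by 84.52° from +34.565° reaches -49.955° without touching 180°.

No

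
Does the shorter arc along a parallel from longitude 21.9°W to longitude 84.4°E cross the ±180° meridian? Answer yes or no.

Signed shortest Δλ = ((84.4 − -21.9 + 180) mod 360) − 180 = 106.3°.
Going east by 106.3° from -21.9° reaches +84.4° without touching 180°.

No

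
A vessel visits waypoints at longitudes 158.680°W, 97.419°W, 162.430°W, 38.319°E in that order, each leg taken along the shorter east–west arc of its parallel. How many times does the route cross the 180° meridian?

Leg 1: -158.680° → -97.419°, shortest Δλ = 61.261° (east) — does not cross 180°.
Leg 2: -97.419° → -162.430°, shortest Δλ = -65.011° (west) — does not cross 180°.
Leg 3: -162.430° → +38.319°, shortest Δλ = -159.251° (west) — crosses 180°.
Total crossings: 1.

1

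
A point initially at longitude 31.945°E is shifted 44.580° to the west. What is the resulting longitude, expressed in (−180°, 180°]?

12.635°W

Start at +31.945°; shift −44.580° → -12.635°.
-12.635° already lies in (−180°, 180°].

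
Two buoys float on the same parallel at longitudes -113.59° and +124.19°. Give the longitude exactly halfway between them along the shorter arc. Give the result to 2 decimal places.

-174.70°

Signed shortest Δλ from -113.59° to +124.19° is -122.22°.
Midpoint longitude = -113.59° + (-122.22°)/2 = -113.59° − 61.11° = -174.70°.
(The naïve average (-113.59 + +124.19)/2 = 5.3° is on the wrong side of the globe.)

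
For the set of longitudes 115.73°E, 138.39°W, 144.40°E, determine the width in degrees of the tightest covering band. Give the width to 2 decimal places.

Sort the longitudes: -138.39°, +115.73°, +144.40°.
Eastward gaps between consecutive values (wrapping around): 254.12°, 28.67°, 77.21°.
Largest gap = 254.12° ⇒ minimal covering band is its complement: 360° − 254.12° = 105.88°.
Band runs from +115.73° eastward to -138.39°, crossing the antimeridian.

105.88°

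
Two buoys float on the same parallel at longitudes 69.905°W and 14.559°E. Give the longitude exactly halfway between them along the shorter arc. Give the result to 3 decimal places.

Signed shortest Δλ from -69.905° to +14.559° is +84.464°.
Midpoint longitude = -69.905° + (+84.464°)/2 = -69.905° + 42.232° = -27.673°.

27.673°W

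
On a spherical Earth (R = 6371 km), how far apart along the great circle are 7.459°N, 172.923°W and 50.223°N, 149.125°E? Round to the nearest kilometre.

Δλ = 149.125 − -172.923 = 322.048°; wrapped into (−180°, 180°]: -37.952°.
Δφ = 50.223 − 7.459 = 42.764°.
a = sin²(Δφ/2) + cos φ₁ · cos φ₂ · sin²(Δλ/2) = 0.200000.
c = 2·atan2(√a, √(1−a)) = 0.92729 rad → d = 6371·c ≈ 5907.79 km.

5908 km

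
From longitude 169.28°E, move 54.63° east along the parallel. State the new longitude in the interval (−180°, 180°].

136.09°W

Start at +169.28°; shift +54.63° → +223.91°.
+223.91° lies outside (−180°, 180°]; subtract 360° → -136.09°.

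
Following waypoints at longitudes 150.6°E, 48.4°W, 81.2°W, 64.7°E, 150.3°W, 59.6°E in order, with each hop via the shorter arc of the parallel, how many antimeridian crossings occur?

3

Leg 1: +150.6° → -48.4°, shortest Δλ = 161.0° (east) — crosses 180°.
Leg 2: -48.4° → -81.2°, shortest Δλ = -32.8° (west) — does not cross 180°.
Leg 3: -81.2° → +64.7°, shortest Δλ = 145.9° (east) — does not cross 180°.
Leg 4: +64.7° → -150.3°, shortest Δλ = 145.0° (east) — crosses 180°.
Leg 5: -150.3° → +59.6°, shortest Δλ = -150.1° (west) — crosses 180°.
Total crossings: 3.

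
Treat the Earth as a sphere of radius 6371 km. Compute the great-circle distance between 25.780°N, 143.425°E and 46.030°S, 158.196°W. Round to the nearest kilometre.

9913 km

Δλ = -158.196 − 143.425 = -301.621°; wrapped into (−180°, 180°]: 58.379°.
Δφ = -46.030 − 25.780 = -71.810°.
a = sin²(Δφ/2) + cos φ₁ · cos φ₂ · sin²(Δλ/2) = 0.492615.
c = 2·atan2(√a, √(1−a)) = 1.55603 rad → d = 6371·c ≈ 9913.44 km.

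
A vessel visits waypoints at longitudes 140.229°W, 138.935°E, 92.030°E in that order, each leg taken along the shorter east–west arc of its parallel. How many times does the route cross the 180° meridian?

1

Leg 1: -140.229° → +138.935°, shortest Δλ = -80.836° (west) — crosses 180°.
Leg 2: +138.935° → +92.030°, shortest Δλ = -46.905° (west) — does not cross 180°.
Total crossings: 1.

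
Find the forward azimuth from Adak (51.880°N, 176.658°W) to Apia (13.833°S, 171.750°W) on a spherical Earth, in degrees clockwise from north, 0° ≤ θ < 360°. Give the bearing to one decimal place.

174.8°

Δλ = -171.750 − -176.658 = 4.908°.
θ = atan2( sin Δλ · cos φ₂ , cos φ₁ · sin φ₂ − sin φ₁ · cos φ₂ · cos Δλ )
  = atan2(0.08307, -0.90870) = 174.776° → normalised to [0°, 360°): 174.776°.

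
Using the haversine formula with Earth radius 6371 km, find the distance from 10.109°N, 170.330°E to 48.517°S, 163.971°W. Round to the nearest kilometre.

Δλ = -163.971 − 170.330 = -334.301°; wrapped into (−180°, 180°]: 25.699°.
Δφ = -48.517 − 10.109 = -58.626°.
a = sin²(Δφ/2) + cos φ₁ · cos φ₂ · sin²(Δλ/2) = 0.271941.
c = 2·atan2(√a, √(1−a)) = 1.09717 rad → d = 6371·c ≈ 6990.06 km.

6990 km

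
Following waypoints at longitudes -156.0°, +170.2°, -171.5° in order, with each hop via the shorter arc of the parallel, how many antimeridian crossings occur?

Leg 1: -156.0° → +170.2°, shortest Δλ = -33.8° (west) — crosses 180°.
Leg 2: +170.2° → -171.5°, shortest Δλ = 18.3° (east) — crosses 180°.
Total crossings: 2.

2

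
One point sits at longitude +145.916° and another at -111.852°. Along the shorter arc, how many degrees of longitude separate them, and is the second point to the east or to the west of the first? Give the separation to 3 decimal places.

102.232° east

Raw difference: -111.852 − 145.916 = -257.768°.
Normalise into (−180°, 180°]: -257.768° + 360° = 102.232°.
Positive ⇒ the second point lies to the east; separation 102.232°.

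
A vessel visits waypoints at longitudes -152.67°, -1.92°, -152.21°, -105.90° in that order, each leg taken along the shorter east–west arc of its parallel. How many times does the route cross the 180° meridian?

Leg 1: -152.67° → -1.92°, shortest Δλ = 150.75° (east) — does not cross 180°.
Leg 2: -1.92° → -152.21°, shortest Δλ = -150.29° (west) — does not cross 180°.
Leg 3: -152.21° → -105.90°, shortest Δλ = 46.31° (east) — does not cross 180°.
Total crossings: 0.

0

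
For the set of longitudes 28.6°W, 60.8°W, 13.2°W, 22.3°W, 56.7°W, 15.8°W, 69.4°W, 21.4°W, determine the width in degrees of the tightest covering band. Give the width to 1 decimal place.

Sort the longitudes: -69.4°, -60.8°, -56.7°, -28.6°, -22.3°, -21.4°, -15.8°, -13.2°.
Eastward gaps between consecutive values (wrapping around): 8.6°, 4.1°, 28.1°, 6.3°, 0.9°, 5.6°, 2.6°, 303.8°.
Largest gap = 303.8° ⇒ minimal covering band is its complement: 360° − 303.8° = 56.2°.
Band runs from -69.4° eastward to -13.2°.

56.2°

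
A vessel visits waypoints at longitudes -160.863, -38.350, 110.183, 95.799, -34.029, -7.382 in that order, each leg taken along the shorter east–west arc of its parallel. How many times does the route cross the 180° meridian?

0

Leg 1: -160.863° → -38.350°, shortest Δλ = 122.513° (east) — does not cross 180°.
Leg 2: -38.350° → +110.183°, shortest Δλ = 148.533° (east) — does not cross 180°.
Leg 3: +110.183° → +95.799°, shortest Δλ = -14.384° (west) — does not cross 180°.
Leg 4: +95.799° → -34.029°, shortest Δλ = -129.828° (west) — does not cross 180°.
Leg 5: -34.029° → -7.382°, shortest Δλ = 26.647° (east) — does not cross 180°.
Total crossings: 0.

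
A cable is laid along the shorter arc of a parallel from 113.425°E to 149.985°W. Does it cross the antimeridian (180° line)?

Naïve |-149.985 − 113.425| = 263.41° > 180°, so the shorter arc goes the other way round — across 180°.
Signed shortest Δλ = ((-149.985 − 113.425 + 180) mod 360) − 180 = 96.59°.
Going east by 96.59° from +113.425° passes through 180° before reaching -149.985°.

Yes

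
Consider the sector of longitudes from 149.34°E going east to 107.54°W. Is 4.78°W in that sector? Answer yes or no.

Band width going east from +149.34° to -107.54°: ((-107.54 − 149.34) mod 360) = 103.12°.
Offset of -4.78° east of the west edge: ((-4.78 − 149.34) mod 360) = 205.88°.
205.88° > 103.12° ⇒ outside.

No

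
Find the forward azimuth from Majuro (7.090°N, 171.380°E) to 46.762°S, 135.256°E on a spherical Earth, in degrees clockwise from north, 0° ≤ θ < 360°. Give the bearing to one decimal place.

Δλ = 135.256 − 171.380 = -36.124°.
θ = atan2( sin Δλ · cos φ₂ , cos φ₁ · sin φ₂ − sin φ₁ · cos φ₂ · cos Δλ )
  = atan2(-0.40385, -0.79124) = -152.960° → normalised to [0°, 360°): 207.040°.

207.0°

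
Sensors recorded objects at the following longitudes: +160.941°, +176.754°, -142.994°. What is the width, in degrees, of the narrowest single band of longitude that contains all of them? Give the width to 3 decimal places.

Sort the longitudes: -142.994°, +160.941°, +176.754°.
Eastward gaps between consecutive values (wrapping around): 303.935°, 15.813°, 40.252°.
Largest gap = 303.935° ⇒ minimal covering band is its complement: 360° − 303.935° = 56.065°.
Band runs from +160.941° eastward to -142.994°, crossing the antimeridian.

56.065°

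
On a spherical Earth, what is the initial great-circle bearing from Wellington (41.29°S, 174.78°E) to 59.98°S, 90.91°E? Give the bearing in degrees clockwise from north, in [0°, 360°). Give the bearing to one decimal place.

Δλ = 90.91 − 174.78 = -83.87°.
θ = atan2( sin Δλ · cos φ₂ , cos φ₁ · sin φ₂ − sin φ₁ · cos φ₂ · cos Δλ )
  = atan2(-0.49744, -0.61533) = -141.047° → normalised to [0°, 360°): 218.953°.

219.0°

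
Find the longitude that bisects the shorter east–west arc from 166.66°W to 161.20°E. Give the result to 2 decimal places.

Signed shortest Δλ from -166.66° to +161.20° is -32.14°.
Midpoint longitude = -166.66° + (-32.14°)/2 = -166.66° − 16.07° = -182.73°.
Normalise into (−180°, 180°]: +177.27°.
(The naïve average (-166.66 + +161.20)/2 = -2.73° is on the wrong side of the globe.)

177.27°E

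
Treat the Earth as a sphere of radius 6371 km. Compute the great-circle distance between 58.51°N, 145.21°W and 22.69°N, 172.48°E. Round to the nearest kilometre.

5197 km

Δλ = 172.48 − -145.21 = 317.69°; wrapped into (−180°, 180°]: -42.31°.
Δφ = 22.69 − 58.51 = -35.82°.
a = sin²(Δφ/2) + cos φ₁ · cos φ₂ · sin²(Δλ/2) = 0.157337.
c = 2·atan2(√a, √(1−a)) = 0.81575 rad → d = 6371·c ≈ 5197.12 km.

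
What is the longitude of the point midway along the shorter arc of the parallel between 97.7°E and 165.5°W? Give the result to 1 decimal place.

Signed shortest Δλ from +97.7° to -165.5° is +96.8°.
Midpoint longitude = +97.7° + (+96.8°)/2 = +97.7° + 48.4° = +146.1°.
(The naïve average (+97.7 + -165.5)/2 = -33.9° is on the wrong side of the globe.)

146.1°E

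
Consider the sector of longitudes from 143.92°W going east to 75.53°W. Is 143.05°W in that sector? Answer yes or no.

Band width going east from -143.92° to -75.53°: ((-75.53 − -143.92) mod 360) = 68.39°.
Offset of -143.05° east of the west edge: ((-143.05 − -143.92) mod 360) = 0.87°.
0.87° ≤ 68.39° ⇒ inside.

Yes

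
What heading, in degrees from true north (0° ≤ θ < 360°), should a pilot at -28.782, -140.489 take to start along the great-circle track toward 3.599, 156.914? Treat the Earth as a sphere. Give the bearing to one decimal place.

287.3°

Δλ = 156.914 − -140.489 = 297.403°; wrapped into (−180°, 180°]: -62.597°.
θ = atan2( sin Δλ · cos φ₂ , cos φ₁ · sin φ₂ − sin φ₁ · cos φ₂ · cos Δλ )
  = atan2(-0.88604, 0.27618) = -72.688° → normalised to [0°, 360°): 287.312°.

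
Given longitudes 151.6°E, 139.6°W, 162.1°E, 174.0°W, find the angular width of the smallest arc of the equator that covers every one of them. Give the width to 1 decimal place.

68.8°

Sort the longitudes: -174.0°, -139.6°, +151.6°, +162.1°.
Eastward gaps between consecutive values (wrapping around): 34.4°, 291.2°, 10.5°, 23.9°.
Largest gap = 291.2° ⇒ minimal covering band is its complement: 360° − 291.2° = 68.8°.
Band runs from +151.6° eastward to -139.6°, crossing the antimeridian.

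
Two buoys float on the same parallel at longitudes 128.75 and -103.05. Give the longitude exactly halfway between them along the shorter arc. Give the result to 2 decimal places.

-167.15°

Signed shortest Δλ from +128.75° to -103.05° is +128.20°.
Midpoint longitude = +128.75° + (+128.20°)/2 = +128.75° + 64.10° = +192.85°.
Normalise into (−180°, 180°]: -167.15°.
(The naïve average (+128.75 + -103.05)/2 = 12.85° is on the wrong side of the globe.)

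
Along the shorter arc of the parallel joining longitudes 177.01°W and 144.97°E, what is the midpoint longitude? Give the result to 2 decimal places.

163.98°E

Signed shortest Δλ from -177.01° to +144.97° is -38.02°.
Midpoint longitude = -177.01° + (-38.02°)/2 = -177.01° − 19.01° = -196.02°.
Normalise into (−180°, 180°]: +163.98°.
(The naïve average (-177.01 + +144.97)/2 = -16.02° is on the wrong side of the globe.)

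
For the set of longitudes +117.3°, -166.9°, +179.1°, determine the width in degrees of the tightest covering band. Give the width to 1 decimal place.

75.8°

Sort the longitudes: -166.9°, +117.3°, +179.1°.
Eastward gaps between consecutive values (wrapping around): 284.2°, 61.8°, 14.0°.
Largest gap = 284.2° ⇒ minimal covering band is its complement: 360° − 284.2° = 75.8°.
Band runs from +117.3° eastward to -166.9°, crossing the antimeridian.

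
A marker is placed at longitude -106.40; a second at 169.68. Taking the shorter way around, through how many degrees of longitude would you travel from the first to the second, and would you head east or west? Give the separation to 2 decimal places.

83.92° west

Raw difference: 169.68 − -106.40 = 276.08°.
Normalise into (−180°, 180°]: 276.08° − 360° = -83.92°.
Negative ⇒ the second point lies to the west; separation 83.92°.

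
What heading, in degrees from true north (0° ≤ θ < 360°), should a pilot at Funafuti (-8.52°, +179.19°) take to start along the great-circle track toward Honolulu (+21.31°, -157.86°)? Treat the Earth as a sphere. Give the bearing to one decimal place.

Δλ = -157.86 − 179.19 = -337.05°; wrapped into (−180°, 180°]: 22.95°.
θ = atan2( sin Δλ · cos φ₂ , cos φ₁ · sin φ₂ − sin φ₁ · cos φ₂ · cos Δλ )
  = atan2(0.36327, 0.48650) = 36.748° → normalised to [0°, 360°): 36.748°.

36.7°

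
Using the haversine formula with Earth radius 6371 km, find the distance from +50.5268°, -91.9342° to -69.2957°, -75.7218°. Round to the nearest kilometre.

13389 km

Δλ = -75.7218 − -91.9342 = 16.2124°.
Δφ = -69.2957 − 50.5268 = -119.8225°.
a = sin²(Δφ/2) + cos φ₁ · cos φ₂ · sin²(Δλ/2) = 0.753126.
c = 2·atan2(√a, √(1−a)) = 2.10163 rad → d = 6371·c ≈ 13389.48 km.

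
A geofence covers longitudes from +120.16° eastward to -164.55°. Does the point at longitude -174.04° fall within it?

Band width going east from +120.16° to -164.55°: ((-164.55 − 120.16) mod 360) = 75.29°.
Offset of -174.04° east of the west edge: ((-174.04 − 120.16) mod 360) = 65.80°.
65.80° ≤ 75.29° ⇒ inside.

Yes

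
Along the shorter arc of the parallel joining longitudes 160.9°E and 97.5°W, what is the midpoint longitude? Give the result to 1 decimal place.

Signed shortest Δλ from +160.9° to -97.5° is +101.6°.
Midpoint longitude = +160.9° + (+101.6°)/2 = +160.9° + 50.8° = +211.7°.
Normalise into (−180°, 180°]: -148.3°.
(The naïve average (+160.9 + -97.5)/2 = 31.7° is on the wrong side of the globe.)

148.3°W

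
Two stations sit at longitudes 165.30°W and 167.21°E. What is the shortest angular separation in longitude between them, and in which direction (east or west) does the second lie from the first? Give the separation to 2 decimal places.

27.49° west

Raw difference: 167.21 − -165.30 = 332.51°.
Normalise into (−180°, 180°]: 332.51° − 360° = -27.49°.
Negative ⇒ the second point lies to the west; separation 27.49°.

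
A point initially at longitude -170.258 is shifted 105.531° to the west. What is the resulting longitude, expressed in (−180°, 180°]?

Start at -170.258°; shift −105.531° → -275.789°.
-275.789° lies outside (−180°, 180°]; add 360° → +84.211°.

+84.211°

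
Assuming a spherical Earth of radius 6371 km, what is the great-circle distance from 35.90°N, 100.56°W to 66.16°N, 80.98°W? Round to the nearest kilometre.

3597 km

Δλ = -80.98 − -100.56 = 19.58°.
Δφ = 66.16 − 35.90 = 30.26°.
a = sin²(Δφ/2) + cos φ₁ · cos φ₂ · sin²(Δλ/2) = 0.077592.
c = 2·atan2(√a, √(1−a)) = 0.56458 rad → d = 6371·c ≈ 3596.92 km.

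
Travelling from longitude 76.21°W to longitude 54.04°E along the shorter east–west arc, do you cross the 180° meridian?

Signed shortest Δλ = ((54.04 − -76.21 + 180) mod 360) − 180 = 130.25°.
Going east by 130.25° from -76.21° reaches +54.04° without touching 180°.

No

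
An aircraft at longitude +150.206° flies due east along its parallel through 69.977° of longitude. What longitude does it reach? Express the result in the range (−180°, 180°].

-139.817°

Start at +150.206°; shift +69.977° → +220.183°.
+220.183° lies outside (−180°, 180°]; subtract 360° → -139.817°.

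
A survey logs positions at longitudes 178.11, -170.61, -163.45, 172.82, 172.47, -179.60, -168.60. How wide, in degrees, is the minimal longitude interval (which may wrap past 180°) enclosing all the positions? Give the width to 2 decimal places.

Sort the longitudes: -179.60°, -170.61°, -168.60°, -163.45°, +172.47°, +172.82°, +178.11°.
Eastward gaps between consecutive values (wrapping around): 8.99°, 2.01°, 5.15°, 335.92°, 0.35°, 5.29°, 2.29°.
Largest gap = 335.92° ⇒ minimal covering band is its complement: 360° − 335.92° = 24.08°.
Band runs from +172.47° eastward to -163.45°, crossing the antimeridian.

24.08°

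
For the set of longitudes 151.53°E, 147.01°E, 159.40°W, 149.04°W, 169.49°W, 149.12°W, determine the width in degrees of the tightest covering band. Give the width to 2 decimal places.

63.95°

Sort the longitudes: -169.49°, -159.40°, -149.12°, -149.04°, +147.01°, +151.53°.
Eastward gaps between consecutive values (wrapping around): 10.09°, 10.28°, 0.08°, 296.05°, 4.52°, 38.98°.
Largest gap = 296.05° ⇒ minimal covering band is its complement: 360° − 296.05° = 63.95°.
Band runs from +147.01° eastward to -149.04°, crossing the antimeridian.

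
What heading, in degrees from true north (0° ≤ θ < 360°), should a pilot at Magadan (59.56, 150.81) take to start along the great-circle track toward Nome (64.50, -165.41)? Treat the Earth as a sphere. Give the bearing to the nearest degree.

58°

Δλ = -165.41 − 150.81 = -316.22°; wrapped into (−180°, 180°]: 43.78°.
θ = atan2( sin Δλ · cos φ₂ , cos φ₁ · sin φ₂ − sin φ₁ · cos φ₂ · cos Δλ )
  = atan2(0.29787, 0.18930) = 57.564° → normalised to [0°, 360°): 57.564°.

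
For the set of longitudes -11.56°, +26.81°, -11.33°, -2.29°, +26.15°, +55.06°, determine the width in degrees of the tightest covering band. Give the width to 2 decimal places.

66.62°

Sort the longitudes: -11.56°, -11.33°, -2.29°, +26.15°, +26.81°, +55.06°.
Eastward gaps between consecutive values (wrapping around): 0.23°, 9.04°, 28.44°, 0.66°, 28.25°, 293.38°.
Largest gap = 293.38° ⇒ minimal covering band is its complement: 360° − 293.38° = 66.62°.
Band runs from -11.56° eastward to +55.06°.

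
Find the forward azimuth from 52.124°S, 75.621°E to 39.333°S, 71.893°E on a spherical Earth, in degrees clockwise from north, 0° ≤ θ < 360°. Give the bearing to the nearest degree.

347°

Δλ = 71.893 − 75.621 = -3.728°.
θ = atan2( sin Δλ · cos φ₂ , cos φ₁ · sin φ₂ − sin φ₁ · cos φ₂ · cos Δλ )
  = atan2(-0.05029, 0.22010) = -12.871° → normalised to [0°, 360°): 347.129°.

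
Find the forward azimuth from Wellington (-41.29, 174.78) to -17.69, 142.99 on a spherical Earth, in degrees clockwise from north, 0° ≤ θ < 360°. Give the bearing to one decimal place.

301.4°

Δλ = 142.99 − 174.78 = -31.79°.
θ = atan2( sin Δλ · cos φ₂ , cos φ₁ · sin φ₂ − sin φ₁ · cos φ₂ · cos Δλ )
  = atan2(-0.50190, 0.30604) = -58.627° → normalised to [0°, 360°): 301.373°.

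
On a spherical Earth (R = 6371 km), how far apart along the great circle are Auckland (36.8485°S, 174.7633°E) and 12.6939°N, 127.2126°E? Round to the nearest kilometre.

7420 km

Δλ = 127.2126 − 174.7633 = -47.5507°.
Δφ = 12.6939 − -36.8485 = 49.5424°.
a = sin²(Δφ/2) + cos φ₁ · cos φ₂ · sin²(Δλ/2) = 0.302440.
c = 2·atan2(√a, √(1−a)) = 1.16460 rad → d = 6371·c ≈ 7419.65 km.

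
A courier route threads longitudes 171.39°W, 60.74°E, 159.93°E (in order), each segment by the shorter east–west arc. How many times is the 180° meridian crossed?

Leg 1: -171.39° → +60.74°, shortest Δλ = -127.87° (west) — crosses 180°.
Leg 2: +60.74° → +159.93°, shortest Δλ = 99.19° (east) — does not cross 180°.
Total crossings: 1.

1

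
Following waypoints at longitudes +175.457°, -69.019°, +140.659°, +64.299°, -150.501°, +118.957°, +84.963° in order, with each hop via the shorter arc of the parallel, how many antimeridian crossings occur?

Leg 1: +175.457° → -69.019°, shortest Δλ = 115.524° (east) — crosses 180°.
Leg 2: -69.019° → +140.659°, shortest Δλ = -150.322° (west) — crosses 180°.
Leg 3: +140.659° → +64.299°, shortest Δλ = -76.36° (west) — does not cross 180°.
Leg 4: +64.299° → -150.501°, shortest Δλ = 145.2° (east) — crosses 180°.
Leg 5: -150.501° → +118.957°, shortest Δλ = -90.542° (west) — crosses 180°.
Leg 6: +118.957° → +84.963°, shortest Δλ = -33.994° (west) — does not cross 180°.
Total crossings: 4.

4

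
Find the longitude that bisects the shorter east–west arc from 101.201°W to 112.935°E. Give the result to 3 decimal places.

174.133°W

Signed shortest Δλ from -101.201° to +112.935° is -145.864°.
Midpoint longitude = -101.201° + (-145.864°)/2 = -101.201° − 72.932° = -174.133°.
(The naïve average (-101.201 + +112.935)/2 = 5.867° is on the wrong side of the globe.)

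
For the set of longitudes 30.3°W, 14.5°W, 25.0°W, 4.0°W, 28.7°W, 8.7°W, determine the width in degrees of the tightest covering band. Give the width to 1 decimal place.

Sort the longitudes: -30.3°, -28.7°, -25.0°, -14.5°, -8.7°, -4.0°.
Eastward gaps between consecutive values (wrapping around): 1.6°, 3.7°, 10.5°, 5.8°, 4.7°, 333.7°.
Largest gap = 333.7° ⇒ minimal covering band is its complement: 360° − 333.7° = 26.3°.
Band runs from -30.3° eastward to -4.0°.

26.3°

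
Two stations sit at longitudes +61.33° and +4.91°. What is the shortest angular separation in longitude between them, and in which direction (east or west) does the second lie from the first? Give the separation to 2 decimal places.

Raw difference: 4.91 − 61.33 = -56.42°.
Normalise into (−180°, 180°]: -56.42° stays -56.42°.
Negative ⇒ the second point lies to the west; separation 56.42°.

56.42° west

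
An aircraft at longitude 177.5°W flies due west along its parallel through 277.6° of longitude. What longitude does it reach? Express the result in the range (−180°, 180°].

95.1°W

Start at -177.5°; shift −277.6° → -455.1°.
-455.1° lies outside (−180°, 180°]; add 360° → -95.1°.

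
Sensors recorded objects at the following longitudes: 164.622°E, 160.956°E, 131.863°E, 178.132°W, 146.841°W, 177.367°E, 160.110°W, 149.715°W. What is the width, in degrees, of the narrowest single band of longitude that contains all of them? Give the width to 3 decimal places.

81.296°

Sort the longitudes: -178.132°, -160.110°, -149.715°, -146.841°, +131.863°, +160.956°, +164.622°, +177.367°.
Eastward gaps between consecutive values (wrapping around): 18.022°, 10.395°, 2.874°, 278.704°, 29.093°, 3.666°, 12.745°, 4.501°.
Largest gap = 278.704° ⇒ minimal covering band is its complement: 360° − 278.704° = 81.296°.
Band runs from +131.863° eastward to -146.841°, crossing the antimeridian.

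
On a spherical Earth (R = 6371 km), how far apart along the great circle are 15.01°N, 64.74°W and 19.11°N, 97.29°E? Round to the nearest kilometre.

Δλ = 97.29 − -64.74 = 162.03°.
Δφ = 19.11 − 15.01 = 4.10°.
a = sin²(Δφ/2) + cos φ₁ · cos φ₂ · sin²(Δλ/2) = 0.891672.
c = 2·atan2(√a, √(1−a)) = 2.47082 rad → d = 6371·c ≈ 15741.62 km.

15742 km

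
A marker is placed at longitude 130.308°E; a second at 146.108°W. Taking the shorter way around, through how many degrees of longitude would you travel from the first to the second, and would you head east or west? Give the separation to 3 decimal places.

Raw difference: -146.108 − 130.308 = -276.416°.
Normalise into (−180°, 180°]: -276.416° + 360° = 83.584°.
Positive ⇒ the second point lies to the east; separation 83.584°.

83.584° east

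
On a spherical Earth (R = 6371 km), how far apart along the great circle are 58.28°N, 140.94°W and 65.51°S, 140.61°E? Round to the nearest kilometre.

Δλ = 140.61 − -140.94 = 281.55°; wrapped into (−180°, 180°]: -78.45°.
Δφ = -65.51 − 58.28 = -123.79°.
a = sin²(Δφ/2) + cos φ₁ · cos φ₂ · sin²(Δλ/2) = 0.865231.
c = 2·atan2(√a, √(1−a)) = 2.38979 rad → d = 6371·c ≈ 15225.37 km.

15225 km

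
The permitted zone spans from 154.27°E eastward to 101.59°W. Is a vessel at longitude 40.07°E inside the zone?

Band width going east from +154.27° to -101.59°: ((-101.59 − 154.27) mod 360) = 104.14°.
Offset of +40.07° east of the west edge: ((40.07 − 154.27) mod 360) = 245.80°.
245.80° > 104.14° ⇒ outside.

No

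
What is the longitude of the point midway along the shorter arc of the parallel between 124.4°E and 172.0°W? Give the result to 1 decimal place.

Signed shortest Δλ from +124.4° to -172.0° is +63.6°.
Midpoint longitude = +124.4° + (+63.6°)/2 = +124.4° + 31.8° = +156.2°.
(The naïve average (+124.4 + -172.0)/2 = -23.8° is on the wrong side of the globe.)

156.2°E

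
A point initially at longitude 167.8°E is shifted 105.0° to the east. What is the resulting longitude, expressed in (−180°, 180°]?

Start at +167.8°; shift +105.0° → +272.8°.
+272.8° lies outside (−180°, 180°]; subtract 360° → -87.2°.

87.2°W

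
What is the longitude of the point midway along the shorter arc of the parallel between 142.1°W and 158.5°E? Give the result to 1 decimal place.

Signed shortest Δλ from -142.1° to +158.5° is -59.4°.
Midpoint longitude = -142.1° + (-59.4°)/2 = -142.1° − 29.7° = -171.8°.
(The naïve average (-142.1 + +158.5)/2 = 8.2° is on the wrong side of the globe.)

171.8°W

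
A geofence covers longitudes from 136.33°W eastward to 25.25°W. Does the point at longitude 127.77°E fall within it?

No

Band width going east from -136.33° to -25.25°: ((-25.25 − -136.33) mod 360) = 111.08°.
Offset of +127.77° east of the west edge: ((127.77 − -136.33) mod 360) = 264.10°.
264.10° > 111.08° ⇒ outside.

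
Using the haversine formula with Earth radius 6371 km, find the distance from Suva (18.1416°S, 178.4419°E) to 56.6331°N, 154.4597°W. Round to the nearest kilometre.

8691 km

Δλ = -154.4597 − 178.4419 = -332.9016°; wrapped into (−180°, 180°]: 27.0984°.
Δφ = 56.6331 − -18.1416 = 74.7747°.
a = sin²(Δφ/2) + cos φ₁ · cos φ₂ · sin²(Δλ/2) = 0.397380.
c = 2·atan2(√a, √(1−a)) = 1.36409 rad → d = 6371·c ≈ 8690.60 km.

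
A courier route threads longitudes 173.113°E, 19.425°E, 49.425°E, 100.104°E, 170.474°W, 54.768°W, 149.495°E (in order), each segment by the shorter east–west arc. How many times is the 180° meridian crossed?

2

Leg 1: +173.113° → +19.425°, shortest Δλ = -153.688° (west) — does not cross 180°.
Leg 2: +19.425° → +49.425°, shortest Δλ = 30.0° (east) — does not cross 180°.
Leg 3: +49.425° → +100.104°, shortest Δλ = 50.679° (east) — does not cross 180°.
Leg 4: +100.104° → -170.474°, shortest Δλ = 89.422° (east) — crosses 180°.
Leg 5: -170.474° → -54.768°, shortest Δλ = 115.706° (east) — does not cross 180°.
Leg 6: -54.768° → +149.495°, shortest Δλ = -155.737° (west) — crosses 180°.
Total crossings: 2.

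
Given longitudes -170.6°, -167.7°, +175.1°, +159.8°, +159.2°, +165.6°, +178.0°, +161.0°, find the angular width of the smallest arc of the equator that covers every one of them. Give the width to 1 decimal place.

33.1°

Sort the longitudes: -170.6°, -167.7°, +159.2°, +159.8°, +161.0°, +165.6°, +175.1°, +178.0°.
Eastward gaps between consecutive values (wrapping around): 2.9°, 326.9°, 0.6°, 1.2°, 4.6°, 9.5°, 2.9°, 11.4°.
Largest gap = 326.9° ⇒ minimal covering band is its complement: 360° − 326.9° = 33.1°.
Band runs from +159.2° eastward to -167.7°, crossing the antimeridian.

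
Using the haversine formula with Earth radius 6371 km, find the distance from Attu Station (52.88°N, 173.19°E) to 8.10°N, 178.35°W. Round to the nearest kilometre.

5038 km

Δλ = -178.35 − 173.19 = -351.54°; wrapped into (−180°, 180°]: 8.46°.
Δφ = 8.10 − 52.88 = -44.78°.
a = sin²(Δφ/2) + cos φ₁ · cos φ₂ · sin²(Δλ/2) = 0.148342.
c = 2·atan2(√a, √(1−a)) = 0.79075 rad → d = 6371·c ≈ 5037.84 km.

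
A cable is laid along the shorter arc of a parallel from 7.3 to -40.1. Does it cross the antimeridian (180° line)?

No

Signed shortest Δλ = ((-40.1 − 7.3 + 180) mod 360) − 180 = -47.4°.
Going west by 47.4° from +7.3° reaches -40.1° without touching 180°.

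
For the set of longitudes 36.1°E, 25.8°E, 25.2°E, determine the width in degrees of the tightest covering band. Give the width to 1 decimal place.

Sort the longitudes: +25.2°, +25.8°, +36.1°.
Eastward gaps between consecutive values (wrapping around): 0.6°, 10.3°, 349.1°.
Largest gap = 349.1° ⇒ minimal covering band is its complement: 360° − 349.1° = 10.9°.
Band runs from +25.2° eastward to +36.1°.

10.9°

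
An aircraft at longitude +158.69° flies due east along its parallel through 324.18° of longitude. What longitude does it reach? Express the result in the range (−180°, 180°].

Start at +158.69°; shift +324.18° → +482.87°.
+482.87° lies outside (−180°, 180°]; subtract 360° → +122.87°.

+122.87°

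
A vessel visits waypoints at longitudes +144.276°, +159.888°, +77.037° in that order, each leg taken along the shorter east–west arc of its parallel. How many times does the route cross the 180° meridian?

0

Leg 1: +144.276° → +159.888°, shortest Δλ = 15.612° (east) — does not cross 180°.
Leg 2: +159.888° → +77.037°, shortest Δλ = -82.851° (west) — does not cross 180°.
Total crossings: 0.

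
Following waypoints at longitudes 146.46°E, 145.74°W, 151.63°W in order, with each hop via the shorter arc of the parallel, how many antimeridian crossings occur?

1

Leg 1: +146.46° → -145.74°, shortest Δλ = 67.8° (east) — crosses 180°.
Leg 2: -145.74° → -151.63°, shortest Δλ = -5.89° (west) — does not cross 180°.
Total crossings: 1.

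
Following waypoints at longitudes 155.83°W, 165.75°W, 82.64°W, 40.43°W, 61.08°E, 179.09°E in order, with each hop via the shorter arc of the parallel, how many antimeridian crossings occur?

Leg 1: -155.83° → -165.75°, shortest Δλ = -9.92° (west) — does not cross 180°.
Leg 2: -165.75° → -82.64°, shortest Δλ = 83.11° (east) — does not cross 180°.
Leg 3: -82.64° → -40.43°, shortest Δλ = 42.21° (east) — does not cross 180°.
Leg 4: -40.43° → +61.08°, shortest Δλ = 101.51° (east) — does not cross 180°.
Leg 5: +61.08° → +179.09°, shortest Δλ = 118.01° (east) — does not cross 180°.
Total crossings: 0.

0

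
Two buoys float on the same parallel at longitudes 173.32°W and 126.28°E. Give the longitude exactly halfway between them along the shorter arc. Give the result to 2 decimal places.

Signed shortest Δλ from -173.32° to +126.28° is -60.40°.
Midpoint longitude = -173.32° + (-60.40°)/2 = -173.32° − 30.20° = -203.52°.
Normalise into (−180°, 180°]: +156.48°.
(The naïve average (-173.32 + +126.28)/2 = -23.52° is on the wrong side of the globe.)

156.48°E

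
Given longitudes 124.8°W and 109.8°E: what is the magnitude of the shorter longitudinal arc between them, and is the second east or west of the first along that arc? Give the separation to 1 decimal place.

Raw difference: 109.8 − -124.8 = 234.6°.
Normalise into (−180°, 180°]: 234.6° − 360° = -125.4°.
Negative ⇒ the second point lies to the west; separation 125.4°.

125.4° west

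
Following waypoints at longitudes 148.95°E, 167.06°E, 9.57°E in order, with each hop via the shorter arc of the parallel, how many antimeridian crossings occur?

Leg 1: +148.95° → +167.06°, shortest Δλ = 18.11° (east) — does not cross 180°.
Leg 2: +167.06° → +9.57°, shortest Δλ = -157.49° (west) — does not cross 180°.
Total crossings: 0.

0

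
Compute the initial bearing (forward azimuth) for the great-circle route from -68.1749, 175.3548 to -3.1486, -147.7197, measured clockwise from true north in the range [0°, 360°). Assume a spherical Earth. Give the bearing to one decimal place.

Δλ = -147.7197 − 175.3548 = -323.0745°; wrapped into (−180°, 180°]: 36.9255°.
θ = atan2( sin Δλ · cos φ₂ , cos φ₁ · sin φ₂ − sin φ₁ · cos φ₂ · cos Δλ )
  = atan2(0.59987, 0.72058) = 39.777° → normalised to [0°, 360°): 39.777°.

39.8°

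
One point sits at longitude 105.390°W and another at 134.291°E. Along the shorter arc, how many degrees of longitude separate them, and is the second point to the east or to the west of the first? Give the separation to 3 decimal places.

120.319° west

Raw difference: 134.291 − -105.390 = 239.681°.
Normalise into (−180°, 180°]: 239.681° − 360° = -120.319°.
Negative ⇒ the second point lies to the west; separation 120.319°.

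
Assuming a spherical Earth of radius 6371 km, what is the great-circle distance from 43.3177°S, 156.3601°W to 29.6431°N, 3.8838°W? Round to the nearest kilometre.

17143 km

Δλ = -3.8838 − -156.3601 = 152.4763°.
Δφ = 29.6431 − -43.3177 = 72.9608°.
a = sin²(Δφ/2) + cos φ₁ · cos φ₂ · sin²(Δλ/2) = 0.950043.
c = 2·atan2(√a, √(1−a)) = 2.69076 rad → d = 6371·c ≈ 17142.85 km.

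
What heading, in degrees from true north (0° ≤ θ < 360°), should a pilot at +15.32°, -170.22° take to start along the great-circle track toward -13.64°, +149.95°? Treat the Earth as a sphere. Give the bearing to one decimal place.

Δλ = 149.95 − -170.22 = 320.17°; wrapped into (−180°, 180°]: -39.83°.
θ = atan2( sin Δλ · cos φ₂ , cos φ₁ · sin φ₂ − sin φ₁ · cos φ₂ · cos Δλ )
  = atan2(-0.62245, -0.42462) = -124.301° → normalised to [0°, 360°): 235.699°.

235.7°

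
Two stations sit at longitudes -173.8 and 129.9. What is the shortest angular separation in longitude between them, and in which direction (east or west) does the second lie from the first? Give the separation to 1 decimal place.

56.3° west

Raw difference: 129.9 − -173.8 = 303.7°.
Normalise into (−180°, 180°]: 303.7° − 360° = -56.3°.
Negative ⇒ the second point lies to the west; separation 56.3°.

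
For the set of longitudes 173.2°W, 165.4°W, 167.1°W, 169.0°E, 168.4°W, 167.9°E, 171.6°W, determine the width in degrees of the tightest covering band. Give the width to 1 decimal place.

Sort the longitudes: -173.2°, -171.6°, -168.4°, -167.1°, -165.4°, +167.9°, +169.0°.
Eastward gaps between consecutive values (wrapping around): 1.6°, 3.2°, 1.3°, 1.7°, 333.3°, 1.1°, 17.8°.
Largest gap = 333.3° ⇒ minimal covering band is its complement: 360° − 333.3° = 26.7°.
Band runs from +167.9° eastward to -165.4°, crossing the antimeridian.

26.7°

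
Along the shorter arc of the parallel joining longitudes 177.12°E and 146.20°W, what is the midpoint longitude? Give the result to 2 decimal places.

Signed shortest Δλ from +177.12° to -146.20° is +36.68°.
Midpoint longitude = +177.12° + (+36.68°)/2 = +177.12° + 18.34° = +195.46°.
Normalise into (−180°, 180°]: -164.54°.
(The naïve average (+177.12 + -146.20)/2 = 15.46° is on the wrong side of the globe.)

164.54°W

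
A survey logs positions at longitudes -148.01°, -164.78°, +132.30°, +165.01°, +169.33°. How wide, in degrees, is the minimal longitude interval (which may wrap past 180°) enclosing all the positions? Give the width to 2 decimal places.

Sort the longitudes: -164.78°, -148.01°, +132.30°, +165.01°, +169.33°.
Eastward gaps between consecutive values (wrapping around): 16.77°, 280.31°, 32.71°, 4.32°, 25.89°.
Largest gap = 280.31° ⇒ minimal covering band is its complement: 360° − 280.31° = 79.69°.
Band runs from +132.30° eastward to -148.01°, crossing the antimeridian.

79.69°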